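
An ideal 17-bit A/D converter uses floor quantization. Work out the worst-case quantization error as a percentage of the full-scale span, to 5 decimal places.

0.00076 %

Truncating → worst-case error = 1 LSB = V_FS/2^17, so 100/131072 = 0.000762939 % of full scale.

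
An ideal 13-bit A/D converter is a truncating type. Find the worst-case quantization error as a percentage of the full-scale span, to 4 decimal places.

0.0122 %

Truncating → worst-case error = 1 LSB = V_FS/2^13, so 100/8192 = 0.012207 % of full scale.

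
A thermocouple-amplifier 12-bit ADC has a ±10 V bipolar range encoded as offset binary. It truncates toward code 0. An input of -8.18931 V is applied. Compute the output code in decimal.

LSB = 20 V / 4096 = 4.883 mV.
Input sits at 370.829 steps above V_low.
So the output code is 370.

code 370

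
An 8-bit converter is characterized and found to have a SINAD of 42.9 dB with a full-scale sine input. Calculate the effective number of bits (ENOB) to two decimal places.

6.83 bits

ENOB = (SINAD − 1.76) / 6.02 = (42.9 − 1.76)/6.02 = 6.834.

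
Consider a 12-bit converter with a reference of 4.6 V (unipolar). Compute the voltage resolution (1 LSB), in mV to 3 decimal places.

Full-scale span = 4.6 V.
LSB = 4.6 / 2^12 = 4.6 / 4096 = 0.00112305 V = 1.123 mV.

1.123 mV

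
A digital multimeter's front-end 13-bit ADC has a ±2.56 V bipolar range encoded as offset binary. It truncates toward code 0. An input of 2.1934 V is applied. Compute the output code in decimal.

Full-scale span = 5.12 V; LSB = 5.12/2^13 = 0.625 mV.
(V_in − V_low)/LSB = (2.1934 − (−2.56)) / 0.000625 = 7605.440.
⌊·⌋(7605.440) = 7605.

code 7605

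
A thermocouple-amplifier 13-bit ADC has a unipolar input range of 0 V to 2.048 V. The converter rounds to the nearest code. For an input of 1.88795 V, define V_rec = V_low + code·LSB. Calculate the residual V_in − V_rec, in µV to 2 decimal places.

LSB = 2.048/2^13 = 250.00 µV.
Scaled input = 7551.8000 LSBs, so code = 7552.
Reconstructed: 1.888 V.
V_in − V_rec = -5e-05 V = -50.00 µV.

-50.00 µV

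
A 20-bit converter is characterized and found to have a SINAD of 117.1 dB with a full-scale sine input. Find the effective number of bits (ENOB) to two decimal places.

ENOB = (SINAD − 1.76) / 6.02 = (117.1 − 1.76)/6.02 = 19.159.

19.16 bits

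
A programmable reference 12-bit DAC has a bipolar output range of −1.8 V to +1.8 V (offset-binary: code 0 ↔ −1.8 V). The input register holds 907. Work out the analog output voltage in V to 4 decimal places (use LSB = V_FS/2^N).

LSB = 3.6 V / 2^12 = 0.879 mV.
V_out = (−1.8) + 907 × 0.000878906 V = -1.00283 V.

-1.0028 V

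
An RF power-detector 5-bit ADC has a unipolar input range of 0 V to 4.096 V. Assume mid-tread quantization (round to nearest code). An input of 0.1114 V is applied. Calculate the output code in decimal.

code 1

LSB = 4.096 V / 32 = 128.000 mV.
(0.1114 − 0) / 0.128 = 0.870 LSBs.
So the output code is 1.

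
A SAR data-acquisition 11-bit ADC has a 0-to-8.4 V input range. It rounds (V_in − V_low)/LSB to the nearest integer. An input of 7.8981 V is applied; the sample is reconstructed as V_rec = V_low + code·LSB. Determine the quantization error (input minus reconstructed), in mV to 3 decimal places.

-1.509 mV

LSB = 8.4/2^11 = 4.102 mV.
(7.8981 − 0)/0.00410156 = 1925.6320; round gives code 1926.
V_rec = 0 + 1926·0.00410156 = 7.8996094 V.
V_in − V_rec = -0.00150938 V = -1.509 mV.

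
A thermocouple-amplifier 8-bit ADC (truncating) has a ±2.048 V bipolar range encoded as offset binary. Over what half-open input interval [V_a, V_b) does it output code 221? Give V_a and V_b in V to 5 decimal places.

LSB = 4.096/2^8 = 16.000 mV.
V_a = V_low + 221·LSB = 1.488 V; V_b = V_low + 222·LSB = 1.504 V.

[1.48800 V, 1.50400 V)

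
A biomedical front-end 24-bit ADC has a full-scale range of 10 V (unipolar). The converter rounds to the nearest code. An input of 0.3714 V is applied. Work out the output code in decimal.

With 16777216 levels over 10 V, one step is 0.60 µV.
Input sits at 623105.802 steps above V_low.
Round → code 623106.

code 623106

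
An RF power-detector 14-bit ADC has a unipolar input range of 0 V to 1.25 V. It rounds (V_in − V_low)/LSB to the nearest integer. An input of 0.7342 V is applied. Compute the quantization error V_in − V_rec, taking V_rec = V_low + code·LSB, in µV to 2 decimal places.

One LSB is 1.25 V / 16384 = 76.29 µV.
(0.7342 − 0)/7.62939e-05 = 9623.3062; round gives code 9623.
Reconstructed: 0.73417664 V.
Error = 0.7342 − 0.73417664 = 2.33643e-05 V = 23.36 µV.

23.36 µV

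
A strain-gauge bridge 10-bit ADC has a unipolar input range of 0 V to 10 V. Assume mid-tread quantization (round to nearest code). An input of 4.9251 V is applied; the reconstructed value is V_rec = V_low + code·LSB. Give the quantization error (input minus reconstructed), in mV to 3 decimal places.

Step size: 10 V ÷ 2^10 = 9.766 mV.
(V_in − V_low)/LSB = (4.9251 − 0)/0.00976562 = 504.3302 → code 504 (round).
V_rec = 0 + 504·0.00976562 = 4.921875 V.
V_in − V_rec = 0.003225 V = 3.225 mV.

3.225 mV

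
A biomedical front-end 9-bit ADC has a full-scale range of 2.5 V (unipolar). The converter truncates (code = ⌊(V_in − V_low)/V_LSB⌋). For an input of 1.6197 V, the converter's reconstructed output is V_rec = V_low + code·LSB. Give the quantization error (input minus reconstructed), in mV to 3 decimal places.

3.489 mV

Step size: 2.5 V ÷ 2^9 = 4.883 mV.
(1.6197 − 0)/0.00488281 = 331.7146; ⌊·⌋ gives code 331.
Code 331 maps back to 0 + 331×0.00488281 V = 1.6162109 V.
Difference: 0.00348906 V → 3.489 mV.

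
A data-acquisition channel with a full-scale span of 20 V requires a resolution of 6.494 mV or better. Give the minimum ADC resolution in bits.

12 bits

Number of steps required ≥ 20 V / 6.494 mV = 3079.77.
Need 2^N ≥ 3079.77; 2^11 = 2048, 2^12 = 4096.
Minimum N = 12.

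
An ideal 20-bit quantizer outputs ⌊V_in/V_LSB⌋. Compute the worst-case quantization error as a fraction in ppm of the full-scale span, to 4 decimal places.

0.9537 ppm

Truncating → worst-case error = 1 LSB = V_FS/2^20, so 1e+06/1048576 = 0.953674 ppm of full scale.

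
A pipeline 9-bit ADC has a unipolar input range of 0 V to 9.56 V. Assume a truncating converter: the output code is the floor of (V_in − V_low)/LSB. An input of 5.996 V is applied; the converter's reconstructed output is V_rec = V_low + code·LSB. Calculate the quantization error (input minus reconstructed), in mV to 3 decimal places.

2.328 mV

Step size: 9.56 V ÷ 2^9 = 18.672 mV.
(V_in − V_low)/LSB = (5.996 − 0)/0.0186719 = 321.1247 → code 321 (floor).
V_rec = 0 + 321·0.0186719 = 5.9936719 V.
Error = 5.996 − 5.9936719 = 0.00232812 V = 2.328 mV.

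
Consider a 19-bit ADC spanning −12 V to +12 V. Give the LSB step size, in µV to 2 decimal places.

Full-scale span = 24 V.
LSB = 24 / 2^19 = 24 / 524288 = 4.57764e-05 V = 45.78 µV.

45.78 µV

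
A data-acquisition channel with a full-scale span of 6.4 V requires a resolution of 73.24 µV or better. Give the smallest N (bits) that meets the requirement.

Number of steps required ≥ 6.4 V / 73.24 µV = 87383.94.
Need 2^N ≥ 87383.94; 2^16 = 65536, 2^17 = 131072.
Minimum N = 17.

17 bits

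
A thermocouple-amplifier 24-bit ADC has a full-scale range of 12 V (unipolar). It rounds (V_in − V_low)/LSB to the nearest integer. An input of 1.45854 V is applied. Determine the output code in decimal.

Full-scale span = 12 V; LSB = 12/2^24 = 0.72 µV.
(V_in − V_low)/LSB = (1.45854 − 0) / 7.15256e-07 = 2039186.719.
Round → code 2039187.

code 2039187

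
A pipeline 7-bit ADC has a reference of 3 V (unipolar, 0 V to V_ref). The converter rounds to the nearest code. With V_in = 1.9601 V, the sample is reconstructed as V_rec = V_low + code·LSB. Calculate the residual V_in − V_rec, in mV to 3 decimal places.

-8.650 mV

LSB = 3/2^7 = 23.438 mV.
Scaled input = 83.6309 LSBs, so code = 84.
V_rec = 0 + 84·0.0234375 = 1.96875 V.
V_in − V_rec = -0.00865 V = -8.650 mV.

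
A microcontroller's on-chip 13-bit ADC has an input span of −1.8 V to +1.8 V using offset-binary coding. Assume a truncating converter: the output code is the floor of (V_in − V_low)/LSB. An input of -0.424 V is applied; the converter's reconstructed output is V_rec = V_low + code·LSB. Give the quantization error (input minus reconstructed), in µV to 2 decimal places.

Step size: 3.6 V ÷ 2^13 = 439.45 µV.
Scaled input = 3131.1644 LSBs, so code = 3131.
Code 3131 maps back to (−1.8) + 3131×0.000439453 V = -0.42407227 V.
V_in − V_rec = 7.22656e-05 V = 72.27 µV.

72.27 µV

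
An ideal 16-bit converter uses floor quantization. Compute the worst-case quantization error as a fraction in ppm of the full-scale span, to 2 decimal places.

Truncating → worst-case error = 1 LSB = V_FS/2^16, so 1e+06/65536 = 15.2588 ppm of full scale.

15.26 ppm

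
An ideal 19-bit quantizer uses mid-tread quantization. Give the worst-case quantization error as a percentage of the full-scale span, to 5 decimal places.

Rounding → worst-case error = ½ LSB = V_FS/2^20, so 100/1048576 = 9.53674e-05 % of full scale.

0.00010 %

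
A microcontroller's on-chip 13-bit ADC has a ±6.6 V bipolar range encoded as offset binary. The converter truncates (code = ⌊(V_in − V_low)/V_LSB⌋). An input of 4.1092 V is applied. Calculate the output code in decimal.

Full-scale span = 13.2 V; LSB = 13.2/2^13 = 1.611 mV.
Input sits at 6646.194 steps above V_low.
So the output code is 6646.

code 6646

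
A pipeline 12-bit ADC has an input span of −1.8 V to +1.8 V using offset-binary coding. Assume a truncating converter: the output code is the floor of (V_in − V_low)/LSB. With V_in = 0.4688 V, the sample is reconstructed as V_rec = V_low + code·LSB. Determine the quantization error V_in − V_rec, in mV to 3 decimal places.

0.343 mV

LSB = 3.6/2^12 = 0.879 mV.
(V_in − V_low)/LSB = (0.4688 − (−1.8))/0.000878906 = 2581.3902 → code 2581 (floor).
Code 2581 maps back to (−1.8) + 2581×0.000878906 V = 0.46845703 V.
Difference: 0.000342969 V → 0.343 mV.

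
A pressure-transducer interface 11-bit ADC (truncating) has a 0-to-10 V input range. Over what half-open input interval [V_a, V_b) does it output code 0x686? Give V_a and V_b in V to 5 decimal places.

[8.15430 V, 8.15918 V)

LSB = 10/2^11 = 4.883 mV.
Code 0x686 = 1670 decimal.
V_a = V_low + 1670·LSB = 8.1543 V; V_b = V_low + 1671·LSB = 8.15918 V.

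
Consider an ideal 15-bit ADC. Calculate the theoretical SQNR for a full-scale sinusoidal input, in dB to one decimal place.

92.1 dB

SNR ≈ 6.02·N + 1.76 dB = 6.02·15 + 1.76 = 92.06 dB.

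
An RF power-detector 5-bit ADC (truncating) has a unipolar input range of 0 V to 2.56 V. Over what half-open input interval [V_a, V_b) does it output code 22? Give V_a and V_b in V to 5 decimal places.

[1.76000 V, 1.84000 V)

LSB = 2.56/2^5 = 80.000 mV.
V_a = V_low + 22·LSB = 1.76 V; V_b = V_low + 23·LSB = 1.84 V.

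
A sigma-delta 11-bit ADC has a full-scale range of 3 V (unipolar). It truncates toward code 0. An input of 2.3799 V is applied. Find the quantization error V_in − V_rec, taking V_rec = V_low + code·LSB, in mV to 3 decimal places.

0.994 mV

LSB = 3/2^11 = 1.465 mV.
(2.3799 − 0)/0.00146484 = 1624.6784; ⌊·⌋ gives code 1624.
Code 1624 maps back to 0 + 1624×0.00146484 V = 2.3789062 V.
V_in − V_rec = 0.00099375 V = 0.994 mV.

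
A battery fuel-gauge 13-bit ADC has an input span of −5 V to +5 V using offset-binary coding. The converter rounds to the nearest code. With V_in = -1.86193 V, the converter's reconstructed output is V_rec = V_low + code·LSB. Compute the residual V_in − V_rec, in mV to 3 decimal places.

-0.358 mV

LSB = 10/2^13 = 1.221 mV.
(-1.86193 − (−5))/0.0012207 = 2570.7069; round gives code 2571.
Reconstructed: -1.8615723 V.
Difference: -0.000357734 V → -0.358 mV.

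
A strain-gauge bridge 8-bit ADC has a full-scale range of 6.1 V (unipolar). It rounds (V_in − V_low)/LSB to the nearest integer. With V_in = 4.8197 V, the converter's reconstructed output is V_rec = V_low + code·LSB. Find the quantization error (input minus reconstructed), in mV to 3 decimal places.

6.419 mV

LSB = 6.1/2^8 = 23.828 mV.
(4.8197 − 0)/0.0238281 = 202.2694; round gives code 202.
V_rec = 0 + 202·0.0238281 = 4.8132813 V.
Error = 4.8197 − 4.8132813 = 0.00641875 V = 6.419 mV.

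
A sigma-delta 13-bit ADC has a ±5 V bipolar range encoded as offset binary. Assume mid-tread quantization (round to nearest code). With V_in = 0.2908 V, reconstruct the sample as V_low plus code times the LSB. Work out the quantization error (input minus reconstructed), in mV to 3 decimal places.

Step size: 10 V ÷ 2^13 = 1.221 mV.
(V_in − V_low)/LSB = (0.2908 − (−5))/0.0012207 = 4334.2234 → code 4334 (round).
V_rec = (−5) + 4334·0.0012207 = 0.29052734 V.
V_in − V_rec = 0.000272656 V = 0.273 mV.

0.273 mV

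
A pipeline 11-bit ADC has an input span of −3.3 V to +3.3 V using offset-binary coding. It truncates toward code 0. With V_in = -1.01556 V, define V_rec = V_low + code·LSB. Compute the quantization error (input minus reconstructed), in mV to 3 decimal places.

LSB = 6.6/2^11 = 3.223 mV.
Scaled input = 708.8687 LSBs, so code = 708.
Code 708 maps back to (−3.3) + 708×0.00322266 V = -1.0183594 V.
Difference: 0.00279938 V → 2.799 mV.

2.799 mV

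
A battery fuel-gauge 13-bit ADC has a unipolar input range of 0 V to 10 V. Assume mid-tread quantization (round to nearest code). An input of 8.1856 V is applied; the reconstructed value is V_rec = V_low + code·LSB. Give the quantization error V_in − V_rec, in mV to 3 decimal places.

One LSB is 10 V / 8192 = 1.221 mV.
(V_in − V_low)/LSB = (8.1856 − 0)/0.0012207 = 6705.6435 → code 6706 (round).
V_rec = 0 + 6706·0.0012207 = 8.1860352 V.
V_in − V_rec = -0.000435156 V = -0.435 mV.

-0.435 mV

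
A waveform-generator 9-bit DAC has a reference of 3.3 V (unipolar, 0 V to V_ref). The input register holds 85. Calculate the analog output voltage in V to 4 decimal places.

0.5479 V

LSB = 3.3 V / 2^9 = 6.445 mV.
V_out = 0 + 85 × 0.00644531 V = 0.547852 V.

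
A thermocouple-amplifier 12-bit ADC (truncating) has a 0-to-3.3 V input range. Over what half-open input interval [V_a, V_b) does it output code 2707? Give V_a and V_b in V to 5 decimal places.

LSB = 3.3/2^12 = 0.806 mV.
V_a = V_low + 2707·LSB = 2.18093 V; V_b = V_low + 2708·LSB = 2.18174 V.

[2.18093 V, 2.18174 V)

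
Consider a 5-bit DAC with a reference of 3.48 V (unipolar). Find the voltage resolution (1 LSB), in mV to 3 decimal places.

108.750 mV

Full-scale span = 3.48 V.
LSB = 3.48 / 2^5 = 3.48 / 32 = 0.10875 V = 108.750 mV.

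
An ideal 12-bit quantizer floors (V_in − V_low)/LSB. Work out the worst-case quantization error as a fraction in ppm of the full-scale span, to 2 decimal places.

Truncating → worst-case error = 1 LSB = V_FS/2^12, so 1e+06/4096 = 244.141 ppm of full scale.

244.14 ppm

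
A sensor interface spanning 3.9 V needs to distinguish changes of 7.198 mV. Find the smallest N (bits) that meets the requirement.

Number of steps required ≥ 3.9 V / 7.198 mV = 541.82.
Need 2^N ≥ 541.82; 2^9 = 512, 2^10 = 1024.
Minimum N = 10.

10 bits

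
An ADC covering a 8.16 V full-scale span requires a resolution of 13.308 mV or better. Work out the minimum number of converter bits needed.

10 bits

Number of steps required ≥ 8.16 V / 13.308 mV = 613.17.
Need 2^N ≥ 613.17; 2^9 = 512, 2^10 = 1024.
Minimum N = 10.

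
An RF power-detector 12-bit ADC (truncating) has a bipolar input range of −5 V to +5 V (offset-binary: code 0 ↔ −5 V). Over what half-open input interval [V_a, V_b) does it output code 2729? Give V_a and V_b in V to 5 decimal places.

[1.66260 V, 1.66504 V)

LSB = 10/2^12 = 2.441 mV.
V_a = V_low + 2729·LSB = 1.6626 V; V_b = V_low + 2730·LSB = 1.66504 V.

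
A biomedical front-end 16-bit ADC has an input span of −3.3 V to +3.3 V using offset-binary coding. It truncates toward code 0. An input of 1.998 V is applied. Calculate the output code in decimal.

LSB = 6.6 V / 65536 = 100.71 µV.
(V_in − V_low)/LSB = (1.998 − (−3.3)) / 0.000100708 = 52607.535.
⌊·⌋(52607.535) = 52607.

code 52607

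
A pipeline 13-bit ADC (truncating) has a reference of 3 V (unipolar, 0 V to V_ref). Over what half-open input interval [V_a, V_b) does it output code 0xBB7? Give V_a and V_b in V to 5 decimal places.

[1.09827 V, 1.09863 V)

LSB = 3/2^13 = 366.21 µV.
Code 0xBB7 = 2999 decimal.
V_a = V_low + 2999·LSB = 1.09827 V; V_b = V_low + 3000·LSB = 1.09863 V.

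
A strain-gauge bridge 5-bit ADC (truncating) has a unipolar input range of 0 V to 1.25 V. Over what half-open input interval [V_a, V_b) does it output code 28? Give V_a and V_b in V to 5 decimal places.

LSB = 1.25/2^5 = 39.062 mV.
V_a = V_low + 28·LSB = 1.09375 V; V_b = V_low + 29·LSB = 1.13281 V.

[1.09375 V, 1.13281 V)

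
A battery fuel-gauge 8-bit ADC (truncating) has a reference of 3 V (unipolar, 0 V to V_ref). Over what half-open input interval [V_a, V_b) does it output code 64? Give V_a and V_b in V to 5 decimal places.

[0.75000 V, 0.76172 V)

LSB = 3/2^8 = 11.719 mV.
V_a = V_low + 64·LSB = 0.75 V; V_b = V_low + 65·LSB = 0.761719 V.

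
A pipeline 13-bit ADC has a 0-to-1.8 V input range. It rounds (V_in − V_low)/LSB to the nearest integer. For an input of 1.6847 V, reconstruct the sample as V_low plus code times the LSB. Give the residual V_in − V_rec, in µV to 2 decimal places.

56.45 µV

Step size: 1.8 V ÷ 2^13 = 219.73 µV.
(1.6847 − 0)/0.000219727 = 7667.2569; round gives code 7667.
V_rec = 0 + 7667·0.000219727 = 1.6846436 V.
Difference: 5.64453e-05 V → 56.45 µV.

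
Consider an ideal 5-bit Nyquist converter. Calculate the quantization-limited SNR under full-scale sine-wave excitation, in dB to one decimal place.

SNR ≈ 6.02·N + 1.76 dB = 6.02·5 + 1.76 = 31.86 dB.

31.9 dB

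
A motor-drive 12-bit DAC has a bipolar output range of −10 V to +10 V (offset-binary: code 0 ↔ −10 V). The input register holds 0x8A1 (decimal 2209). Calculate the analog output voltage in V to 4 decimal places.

0.7861 V

LSB = 20 V / 2^12 = 4.883 mV.
Code 0x8A1 = 2209 decimal.
V_out = (−10) + 2209 × 0.00488281 V = 0.786133 V.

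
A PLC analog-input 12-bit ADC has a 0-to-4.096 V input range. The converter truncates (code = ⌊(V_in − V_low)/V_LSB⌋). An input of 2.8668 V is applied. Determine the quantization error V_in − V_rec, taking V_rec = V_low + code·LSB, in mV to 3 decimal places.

0.800 mV

One LSB is 4.096 V / 4096 = 1.000 mV.
(2.8668 − 0)/0.001 = 2866.8000; ⌊·⌋ gives code 2866.
Code 2866 maps back to 0 + 2866×0.001 V = 2.866 V.
Difference: 0.0008 V → 0.800 mV.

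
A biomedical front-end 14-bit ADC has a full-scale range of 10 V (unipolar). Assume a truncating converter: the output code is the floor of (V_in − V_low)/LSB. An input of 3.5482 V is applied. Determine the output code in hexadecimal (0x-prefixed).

LSB = 10 V / 16384 = 0.610 mV.
(V_in − V_low)/LSB = (3.5482 − 0) / 0.000610352 = 5813.371.
So the output code is 5813.
In hexadecimal (0x-prefixed): 0x16B5.

code 0x16B5 (decimal 5813)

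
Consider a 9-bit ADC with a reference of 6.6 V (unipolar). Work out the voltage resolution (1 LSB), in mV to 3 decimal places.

Full-scale span = 6.6 V.
LSB = 6.6 / 2^9 = 6.6 / 512 = 0.0128906 V = 12.891 mV.

12.891 mV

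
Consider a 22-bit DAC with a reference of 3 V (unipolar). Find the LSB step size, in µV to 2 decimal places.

0.72 µV

Full-scale span = 3 V.
LSB = 3 / 2^22 = 3 / 4194304 = 7.15256e-07 V = 0.72 µV.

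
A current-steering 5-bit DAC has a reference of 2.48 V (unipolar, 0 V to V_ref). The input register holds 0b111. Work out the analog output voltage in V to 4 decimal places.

LSB = 2.48 V / 2^5 = 77.500 mV.
Code 0b111 = 7 decimal.
V_out = 0 + 7 × 0.0775 V = 0.5425 V.

0.5425 V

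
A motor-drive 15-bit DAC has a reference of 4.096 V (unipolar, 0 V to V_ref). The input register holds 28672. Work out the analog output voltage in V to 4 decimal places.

LSB = 4.096 V / 2^15 = 125.00 µV.
V_out = 0 + 28672 × 0.000125 V = 3.584 V.

3.5840 V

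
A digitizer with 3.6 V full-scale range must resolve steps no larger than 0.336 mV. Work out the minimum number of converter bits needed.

14 bits

Number of steps required ≥ 3.6 V / 0.336 mV = 10714.29.
Need 2^N ≥ 10714.29; 2^13 = 8192, 2^14 = 16384.
Minimum N = 14.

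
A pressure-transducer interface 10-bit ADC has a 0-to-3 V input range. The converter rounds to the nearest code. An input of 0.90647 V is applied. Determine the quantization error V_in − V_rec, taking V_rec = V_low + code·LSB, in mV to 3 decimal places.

1.197 mV

One LSB is 3 V / 1024 = 2.930 mV.
(0.90647 − 0)/0.00292969 = 309.4084; round gives code 309.
Reconstructed: 0.90527344 V.
Error = 0.90647 − 0.90527344 = 0.00119656 V = 1.197 mV.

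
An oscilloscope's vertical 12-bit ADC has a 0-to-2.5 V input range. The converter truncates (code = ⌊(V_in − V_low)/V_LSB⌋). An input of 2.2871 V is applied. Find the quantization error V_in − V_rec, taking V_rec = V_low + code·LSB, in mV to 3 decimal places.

LSB = 2.5/2^12 = 0.610 mV.
(2.2871 − 0)/0.000610352 = 3747.1846; ⌊·⌋ gives code 3747.
V_rec = 0 + 3747·0.000610352 = 2.2869873 V.
Difference: 0.000112695 V → 0.113 mV.

0.113 mV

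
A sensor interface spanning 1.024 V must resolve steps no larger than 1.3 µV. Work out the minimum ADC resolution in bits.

20 bits

Number of steps required ≥ 1.024 V / 1.3 µV = 787692.31.
Need 2^N ≥ 787692.31; 2^19 = 524288, 2^20 = 1048576.
Minimum N = 20.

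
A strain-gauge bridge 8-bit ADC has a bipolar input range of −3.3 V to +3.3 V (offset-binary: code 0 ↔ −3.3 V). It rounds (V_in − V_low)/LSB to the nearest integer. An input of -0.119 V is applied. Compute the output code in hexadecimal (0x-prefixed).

Full-scale span = 6.6 V; LSB = 6.6/2^8 = 25.781 mV.
(-0.119 − (−3.3)) / 0.0257812 = 123.384 LSBs.
So the output code is 123.
In hexadecimal (0x-prefixed): 0x7B.

code 0x7B (decimal 123)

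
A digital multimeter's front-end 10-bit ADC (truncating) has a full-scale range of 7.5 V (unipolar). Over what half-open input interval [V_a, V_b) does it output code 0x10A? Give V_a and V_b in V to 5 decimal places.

LSB = 7.5/2^10 = 7.324 mV.
Code 0x10A = 266 decimal.
V_a = V_low + 266·LSB = 1.94824 V; V_b = V_low + 267·LSB = 1.95557 V.

[1.94824 V, 1.95557 V)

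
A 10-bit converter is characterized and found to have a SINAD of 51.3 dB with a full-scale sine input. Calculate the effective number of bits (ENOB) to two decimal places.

ENOB = (SINAD − 1.76) / 6.02 = (51.3 − 1.76)/6.02 = 8.229.

8.23 bits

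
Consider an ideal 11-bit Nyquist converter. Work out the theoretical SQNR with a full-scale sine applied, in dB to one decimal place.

68.0 dB

SNR ≈ 6.02·N + 1.76 dB = 6.02·11 + 1.76 = 67.98 dB.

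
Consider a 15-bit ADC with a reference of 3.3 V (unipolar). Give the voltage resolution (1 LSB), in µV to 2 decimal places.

Full-scale span = 3.3 V.
LSB = 3.3 / 2^15 = 3.3 / 32768 = 0.000100708 V = 100.71 µV.

100.71 µV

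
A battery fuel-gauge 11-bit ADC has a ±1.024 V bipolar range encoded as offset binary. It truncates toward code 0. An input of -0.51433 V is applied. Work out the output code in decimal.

code 509

With 2048 levels over 2.048 V, one step is 1.000 mV.
(-0.51433 − (−1.024)) / 0.001 = 509.670 LSBs.
Floor → code 509.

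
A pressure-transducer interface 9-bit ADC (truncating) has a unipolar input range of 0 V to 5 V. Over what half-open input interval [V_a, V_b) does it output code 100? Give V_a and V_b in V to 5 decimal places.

[0.97656 V, 0.98633 V)

LSB = 5/2^9 = 9.766 mV.
V_a = V_low + 100·LSB = 0.976562 V; V_b = V_low + 101·LSB = 0.986328 V.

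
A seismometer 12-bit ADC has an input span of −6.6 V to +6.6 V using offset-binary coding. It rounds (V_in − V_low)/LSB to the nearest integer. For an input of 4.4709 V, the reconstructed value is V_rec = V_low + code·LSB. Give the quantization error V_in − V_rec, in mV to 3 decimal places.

1.076 mV

One LSB is 13.2 V / 4096 = 3.223 mV.
Scaled input = 3435.3338 LSBs, so code = 3435.
Code 3435 maps back to (−6.6) + 3435×0.00322266 V = 4.4698242 V.
V_in − V_rec = 0.00107578 V = 1.076 mV.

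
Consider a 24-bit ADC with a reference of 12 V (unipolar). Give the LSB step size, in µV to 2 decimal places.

Full-scale span = 12 V.
LSB = 12 / 2^24 = 12 / 16777216 = 7.15256e-07 V = 0.72 µV.

0.72 µV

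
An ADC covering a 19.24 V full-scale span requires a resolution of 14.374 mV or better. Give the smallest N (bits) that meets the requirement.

11 bits

Number of steps required ≥ 19.24 V / 14.374 mV = 1338.53.
Need 2^N ≥ 1338.53; 2^10 = 1024, 2^11 = 2048.
Minimum N = 11.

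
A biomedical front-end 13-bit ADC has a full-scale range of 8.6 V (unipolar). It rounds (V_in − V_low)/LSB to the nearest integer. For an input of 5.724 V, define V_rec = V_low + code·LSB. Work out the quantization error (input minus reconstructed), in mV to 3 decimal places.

Step size: 8.6 V ÷ 2^13 = 1.050 mV.
Scaled input = 5452.4428 LSBs, so code = 5452.
Reconstructed: 5.7235352 V.
Difference: 0.000464844 V → 0.465 mV.

0.465 mV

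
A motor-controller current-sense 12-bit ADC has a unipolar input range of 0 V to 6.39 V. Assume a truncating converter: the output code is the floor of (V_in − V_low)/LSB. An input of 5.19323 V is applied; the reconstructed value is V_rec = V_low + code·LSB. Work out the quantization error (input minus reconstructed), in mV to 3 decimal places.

1.355 mV

Step size: 6.39 V ÷ 2^12 = 1.560 mV.
(5.19323 − 0)/0.00156006 = 3328.8686; ⌊·⌋ gives code 3328.
Code 3328 maps back to 0 + 3328×0.00156006 V = 5.191875 V.
Error = 5.19323 − 5.191875 = 0.001355 V = 1.355 mV.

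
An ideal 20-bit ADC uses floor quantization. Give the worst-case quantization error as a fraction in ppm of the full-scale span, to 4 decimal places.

Truncating → worst-case error = 1 LSB = V_FS/2^20, so 1e+06/1048576 = 0.953674 ppm of full scale.

0.9537 ppm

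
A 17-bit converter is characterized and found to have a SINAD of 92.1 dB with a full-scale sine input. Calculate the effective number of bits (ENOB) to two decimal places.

15.01 bits

ENOB = (SINAD − 1.76) / 6.02 = (92.1 − 1.76)/6.02 = 15.007.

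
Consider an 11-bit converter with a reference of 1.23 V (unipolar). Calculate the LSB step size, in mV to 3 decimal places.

0.601 mV

Full-scale span = 1.23 V.
LSB = 1.23 / 2^11 = 1.23 / 2048 = 0.000600586 V = 0.601 mV.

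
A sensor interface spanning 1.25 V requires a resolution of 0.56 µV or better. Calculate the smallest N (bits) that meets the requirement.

22 bits

Number of steps required ≥ 1.25 V / 0.56 µV = 2232142.86.
Need 2^N ≥ 2232142.86; 2^21 = 2097152, 2^22 = 4194304.
Minimum N = 22.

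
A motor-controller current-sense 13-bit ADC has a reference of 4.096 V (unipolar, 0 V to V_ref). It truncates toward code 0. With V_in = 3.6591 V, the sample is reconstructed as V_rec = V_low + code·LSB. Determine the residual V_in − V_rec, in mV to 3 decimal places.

Step size: 4.096 V ÷ 2^13 = 0.500 mV.
(V_in − V_low)/LSB = (3.6591 − 0)/0.0005 = 7318.2000 → code 7318 (floor).
Code 7318 maps back to 0 + 7318×0.0005 V = 3.659 V.
Error = 3.6591 − 3.659 = 0.0001 V = 0.100 mV.

0.100 mV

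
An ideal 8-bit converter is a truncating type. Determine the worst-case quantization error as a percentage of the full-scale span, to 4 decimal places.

0.3906 %

Truncating → worst-case error = 1 LSB = V_FS/2^8, so 100/256 = 0.390625 % of full scale.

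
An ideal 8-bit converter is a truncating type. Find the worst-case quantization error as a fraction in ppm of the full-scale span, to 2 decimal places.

3906.25 ppm

Truncating → worst-case error = 1 LSB = V_FS/2^8, so 1e+06/256 = 3906.25 ppm of full scale.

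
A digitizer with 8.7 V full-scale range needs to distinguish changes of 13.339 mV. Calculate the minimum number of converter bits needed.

Number of steps required ≥ 8.7 V / 13.339 mV = 652.22.
Need 2^N ≥ 652.22; 2^9 = 512, 2^10 = 1024.
Minimum N = 10.

10 bits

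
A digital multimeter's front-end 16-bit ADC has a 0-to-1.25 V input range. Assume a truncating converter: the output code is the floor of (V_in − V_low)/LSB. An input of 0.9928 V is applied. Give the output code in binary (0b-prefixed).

code 0b1100101101010011 (decimal 52051)

LSB = 1.25 V / 65536 = 19.07 µV.
(V_in − V_low)/LSB = (0.9928 − 0) / 1.90735e-05 = 52051.313.
⌊·⌋(52051.313) = 52051.
In binary (0b-prefixed): 0b1100101101010011.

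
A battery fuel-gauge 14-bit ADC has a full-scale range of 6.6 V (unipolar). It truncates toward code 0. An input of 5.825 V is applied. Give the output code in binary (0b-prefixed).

code 0b11100001111100 (decimal 14460)

LSB = 6.6 V / 16384 = 402.83 µV.
(5.825 − 0) / 0.000402832 = 14460.121 LSBs.
Floor → code 14460.
In binary (0b-prefixed): 0b11100001111100.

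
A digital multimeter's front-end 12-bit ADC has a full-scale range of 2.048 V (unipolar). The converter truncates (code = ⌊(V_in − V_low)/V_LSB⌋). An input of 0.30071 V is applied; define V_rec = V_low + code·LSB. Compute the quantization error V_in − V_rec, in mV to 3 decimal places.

LSB = 2.048/2^12 = 0.500 mV.
Scaled input = 601.4200 LSBs, so code = 601.
Reconstructed: 0.3005 V.
V_in − V_rec = 0.00021 V = 0.210 mV.

0.210 mV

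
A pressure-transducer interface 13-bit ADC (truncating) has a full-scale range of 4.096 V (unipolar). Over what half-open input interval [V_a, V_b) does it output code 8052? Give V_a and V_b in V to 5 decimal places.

LSB = 4.096/2^13 = 0.500 mV.
V_a = V_low + 8052·LSB = 4.026 V; V_b = V_low + 8053·LSB = 4.0265 V.

[4.02600 V, 4.02650 V)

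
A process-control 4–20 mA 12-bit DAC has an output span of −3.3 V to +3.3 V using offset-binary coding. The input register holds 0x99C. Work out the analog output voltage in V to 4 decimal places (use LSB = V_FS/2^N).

LSB = 6.6 V / 2^12 = 1.611 mV.
Code 0x99C = 2460 decimal.
V_out = (−3.3) + 2460 × 0.00161133 V = 0.663867 V.

0.6639 V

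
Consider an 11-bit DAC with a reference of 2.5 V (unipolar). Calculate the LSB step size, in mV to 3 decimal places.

Full-scale span = 2.5 V.
LSB = 2.5 / 2^11 = 2.5 / 2048 = 0.0012207 V = 1.221 mV.

1.221 mV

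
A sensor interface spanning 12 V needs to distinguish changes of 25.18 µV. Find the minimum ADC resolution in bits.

19 bits

Number of steps required ≥ 12 V / 25.18 µV = 476568.71.
Need 2^N ≥ 476568.71; 2^18 = 262144, 2^19 = 524288.
Minimum N = 19.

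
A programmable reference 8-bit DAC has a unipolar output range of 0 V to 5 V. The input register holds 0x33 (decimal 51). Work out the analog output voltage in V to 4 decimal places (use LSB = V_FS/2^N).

LSB = 5 V / 2^8 = 19.531 mV.
Code 0x33 = 51 decimal.
V_out = 0 + 51 × 0.0195312 V = 0.996094 V.

0.9961 V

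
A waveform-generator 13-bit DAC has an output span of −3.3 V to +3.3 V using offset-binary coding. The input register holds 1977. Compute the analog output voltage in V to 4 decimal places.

LSB = 6.6 V / 2^13 = 0.806 mV.
V_out = (−3.3) + 1977 × 0.000805664 V = -1.7072 V.

-1.7072 V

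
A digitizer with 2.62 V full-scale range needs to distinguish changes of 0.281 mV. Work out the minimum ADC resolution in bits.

Number of steps required ≥ 2.62 V / 0.281 mV = 9323.84.
Need 2^N ≥ 9323.84; 2^13 = 8192, 2^14 = 16384.
Minimum N = 14.

14 bits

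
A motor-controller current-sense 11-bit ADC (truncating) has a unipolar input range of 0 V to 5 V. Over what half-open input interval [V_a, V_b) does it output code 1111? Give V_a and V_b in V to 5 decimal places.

LSB = 5/2^11 = 2.441 mV.
V_a = V_low + 1111·LSB = 2.7124 V; V_b = V_low + 1112·LSB = 2.71484 V.

[2.71240 V, 2.71484 V)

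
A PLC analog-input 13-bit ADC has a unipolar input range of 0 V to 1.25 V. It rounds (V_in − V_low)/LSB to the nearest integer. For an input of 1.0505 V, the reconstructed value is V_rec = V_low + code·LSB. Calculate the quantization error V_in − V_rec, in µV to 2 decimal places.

-67.63 µV

Step size: 1.25 V ÷ 2^13 = 152.59 µV.
Scaled input = 6884.5568 LSBs, so code = 6885.
Code 6885 maps back to 0 + 6885×0.000152588 V = 1.0505676 V.
Error = 1.0505 − 1.0505676 = -6.7627e-05 V = -67.63 µV.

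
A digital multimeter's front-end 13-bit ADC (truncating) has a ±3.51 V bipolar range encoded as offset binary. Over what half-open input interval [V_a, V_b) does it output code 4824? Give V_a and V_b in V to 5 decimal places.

[0.62385 V, 0.62470 V)

LSB = 7.02/2^13 = 0.857 mV.
V_a = V_low + 4824·LSB = 0.623848 V; V_b = V_low + 4825·LSB = 0.624705 V.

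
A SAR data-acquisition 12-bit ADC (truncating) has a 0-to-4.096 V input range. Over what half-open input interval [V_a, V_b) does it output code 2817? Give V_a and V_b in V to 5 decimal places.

[2.81700 V, 2.81800 V)

LSB = 4.096/2^12 = 1.000 mV.
V_a = V_low + 2817·LSB = 2.817 V; V_b = V_low + 2818·LSB = 2.818 V.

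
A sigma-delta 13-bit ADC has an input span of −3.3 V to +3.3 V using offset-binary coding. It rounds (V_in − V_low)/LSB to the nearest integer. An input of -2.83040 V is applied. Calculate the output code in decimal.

With 8192 levels over 6.6 V, one step is 0.806 mV.
Input sits at 582.873 steps above V_low.
So the output code is 583.

code 583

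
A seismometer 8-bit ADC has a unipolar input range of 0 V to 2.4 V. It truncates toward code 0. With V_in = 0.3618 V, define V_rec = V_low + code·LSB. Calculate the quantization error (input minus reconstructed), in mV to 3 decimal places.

Step size: 2.4 V ÷ 2^8 = 9.375 mV.
(0.3618 − 0)/0.009375 = 38.5920; ⌊·⌋ gives code 38.
V_rec = 0 + 38·0.009375 = 0.35625 V.
Error = 0.3618 − 0.35625 = 0.00555 V = 5.550 mV.

5.550 mV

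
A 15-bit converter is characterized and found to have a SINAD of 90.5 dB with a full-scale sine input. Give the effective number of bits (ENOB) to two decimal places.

ENOB = (SINAD − 1.76) / 6.02 = (90.5 − 1.76)/6.02 = 14.741.

14.74 bits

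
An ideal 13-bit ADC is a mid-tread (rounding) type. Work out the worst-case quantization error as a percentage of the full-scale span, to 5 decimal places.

0.00610 %

Rounding → worst-case error = ½ LSB = V_FS/2^14, so 100/16384 = 0.00610352 % of full scale.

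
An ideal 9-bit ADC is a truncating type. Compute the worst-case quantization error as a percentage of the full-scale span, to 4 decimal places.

0.1953 %

Truncating → worst-case error = 1 LSB = V_FS/2^9, so 100/512 = 0.195312 % of full scale.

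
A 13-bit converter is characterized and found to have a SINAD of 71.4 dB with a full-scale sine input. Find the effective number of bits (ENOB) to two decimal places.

11.57 bits

ENOB = (SINAD − 1.76) / 6.02 = (71.4 − 1.76)/6.02 = 11.568.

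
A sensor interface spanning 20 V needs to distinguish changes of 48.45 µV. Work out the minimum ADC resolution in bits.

Number of steps required ≥ 20 V / 48.45 µV = 412796.70.
Need 2^N ≥ 412796.70; 2^18 = 262144, 2^19 = 524288.
Minimum N = 19.

19 bits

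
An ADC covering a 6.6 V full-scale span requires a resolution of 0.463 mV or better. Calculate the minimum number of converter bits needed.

14 bits

Number of steps required ≥ 6.6 V / 0.463 mV = 14254.86.
Need 2^N ≥ 14254.86; 2^13 = 8192, 2^14 = 16384.
Minimum N = 14.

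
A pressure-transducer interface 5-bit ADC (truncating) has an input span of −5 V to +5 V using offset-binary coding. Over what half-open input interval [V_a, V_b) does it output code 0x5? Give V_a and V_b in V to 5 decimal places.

[-3.43750 V, -3.12500 V)

LSB = 10/2^5 = 312.500 mV.
Code 0x5 = 5 decimal.
V_a = V_low + 5·LSB = -3.4375 V; V_b = V_low + 6·LSB = -3.125 V.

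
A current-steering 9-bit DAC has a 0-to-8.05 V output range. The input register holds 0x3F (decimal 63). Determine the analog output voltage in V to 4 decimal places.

LSB = 8.05 V / 2^9 = 15.723 mV.
Code 0x3F = 63 decimal.
V_out = 0 + 63 × 0.0157227 V = 0.990527 V.

0.9905 V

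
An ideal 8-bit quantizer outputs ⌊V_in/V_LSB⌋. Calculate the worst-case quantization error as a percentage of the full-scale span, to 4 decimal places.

Truncating → worst-case error = 1 LSB = V_FS/2^8, so 100/256 = 0.390625 % of full scale.

0.3906 %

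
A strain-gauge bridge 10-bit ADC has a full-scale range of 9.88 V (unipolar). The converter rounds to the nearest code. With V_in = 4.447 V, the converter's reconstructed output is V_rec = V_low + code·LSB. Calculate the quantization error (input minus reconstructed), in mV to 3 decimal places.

-0.930 mV

Step size: 9.88 V ÷ 2^10 = 9.648 mV.
Scaled input = 460.9036 LSBs, so code = 461.
Reconstructed: 4.4479297 V.
Difference: -0.000929687 V → -0.930 mV.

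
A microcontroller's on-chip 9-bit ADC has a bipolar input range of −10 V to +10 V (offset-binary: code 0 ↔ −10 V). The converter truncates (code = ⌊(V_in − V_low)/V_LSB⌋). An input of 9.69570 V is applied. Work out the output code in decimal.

code 504

Full-scale span = 20 V; LSB = 20/2^9 = 39.062 mV.
Input sits at 504.210 steps above V_low.
⌊·⌋(504.210) = 504.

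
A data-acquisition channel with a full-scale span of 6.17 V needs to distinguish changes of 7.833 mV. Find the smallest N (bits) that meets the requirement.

Number of steps required ≥ 6.17 V / 7.833 mV = 787.69.
Need 2^N ≥ 787.69; 2^9 = 512, 2^10 = 1024.
Minimum N = 10.

10 bits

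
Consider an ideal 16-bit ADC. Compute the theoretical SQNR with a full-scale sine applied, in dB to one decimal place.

SNR ≈ 6.02·N + 1.76 dB = 6.02·16 + 1.76 = 98.08 dB.

98.1 dB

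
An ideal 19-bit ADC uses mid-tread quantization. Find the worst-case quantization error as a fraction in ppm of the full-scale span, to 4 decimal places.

0.9537 ppm

Rounding → worst-case error = ½ LSB = V_FS/2^20, so 1e+06/1048576 = 0.953674 ppm of full scale.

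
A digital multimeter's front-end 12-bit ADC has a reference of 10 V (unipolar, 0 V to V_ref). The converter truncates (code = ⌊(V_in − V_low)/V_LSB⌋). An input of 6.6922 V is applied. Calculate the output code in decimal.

code 2741

Full-scale span = 10 V; LSB = 10/2^12 = 2.441 mV.
(6.6922 − 0) / 0.00244141 = 2741.125 LSBs.
⌊·⌋(2741.125) = 2741.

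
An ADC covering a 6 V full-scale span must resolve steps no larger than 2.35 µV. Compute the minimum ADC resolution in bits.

Number of steps required ≥ 6 V / 2.35 µV = 2553191.49.
Need 2^N ≥ 2553191.49; 2^21 = 2097152, 2^22 = 4194304.
Minimum N = 22.

22 bits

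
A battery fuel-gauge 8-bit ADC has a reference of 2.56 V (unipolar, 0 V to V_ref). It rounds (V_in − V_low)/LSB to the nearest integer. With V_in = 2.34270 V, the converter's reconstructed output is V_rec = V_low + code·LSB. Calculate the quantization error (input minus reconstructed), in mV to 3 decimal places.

2.700 mV

One LSB is 2.56 V / 256 = 10.000 mV.
(2.34270 − 0)/0.01 = 234.2700; round gives code 234.
V_rec = 0 + 234·0.01 = 2.34 V.
V_in − V_rec = 0.0027 V = 2.700 mV.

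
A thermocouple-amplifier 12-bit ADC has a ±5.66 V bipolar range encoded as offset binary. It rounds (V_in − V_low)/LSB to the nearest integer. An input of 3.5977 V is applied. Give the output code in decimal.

code 3350

LSB = 11.32 V / 4096 = 2.764 mV.
(3.5977 − (−5.66)) / 0.00276367 = 3349.783 LSBs.
round(3349.783) = 3350.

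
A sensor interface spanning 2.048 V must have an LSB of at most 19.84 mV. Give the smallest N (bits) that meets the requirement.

Number of steps required ≥ 2.048 V / 19.84 mV = 103.23.
Need 2^N ≥ 103.23; 2^6 = 64, 2^7 = 128.
Minimum N = 7.

7 bits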